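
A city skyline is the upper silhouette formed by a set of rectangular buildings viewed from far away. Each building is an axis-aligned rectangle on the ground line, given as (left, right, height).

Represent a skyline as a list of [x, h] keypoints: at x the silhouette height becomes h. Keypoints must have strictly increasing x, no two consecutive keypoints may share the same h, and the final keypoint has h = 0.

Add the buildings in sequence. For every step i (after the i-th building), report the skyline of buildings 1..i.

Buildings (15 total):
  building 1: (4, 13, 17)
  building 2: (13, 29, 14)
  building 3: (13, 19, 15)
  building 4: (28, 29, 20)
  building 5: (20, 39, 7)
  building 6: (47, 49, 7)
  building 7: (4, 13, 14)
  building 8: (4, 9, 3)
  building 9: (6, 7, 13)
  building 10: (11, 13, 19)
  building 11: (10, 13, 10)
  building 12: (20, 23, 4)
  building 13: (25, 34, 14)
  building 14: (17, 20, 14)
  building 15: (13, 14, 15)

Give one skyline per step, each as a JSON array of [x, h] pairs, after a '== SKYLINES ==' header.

== SKYLINES ==
[[4,17],[13,0]]
[[4,17],[13,14],[29,0]]
[[4,17],[13,15],[19,14],[29,0]]
[[4,17],[13,15],[19,14],[28,20],[29,0]]
[[4,17],[13,15],[19,14],[28,20],[29,7],[39,0]]
[[4,17],[13,15],[19,14],[28,20],[29,7],[39,0],[47,7],[49,0]]
[[4,17],[13,15],[19,14],[28,20],[29,7],[39,0],[47,7],[49,0]]
[[4,17],[13,15],[19,14],[28,20],[29,7],[39,0],[47,7],[49,0]]
[[4,17],[13,15],[19,14],[28,20],[29,7],[39,0],[47,7],[49,0]]
[[4,17],[11,19],[13,15],[19,14],[28,20],[29,7],[39,0],[47,7],[49,0]]
[[4,17],[11,19],[13,15],[19,14],[28,20],[29,7],[39,0],[47,7],[49,0]]
[[4,17],[11,19],[13,15],[19,14],[28,20],[29,7],[39,0],[47,7],[49,0]]
[[4,17],[11,19],[13,15],[19,14],[28,20],[29,14],[34,7],[39,0],[47,7],[49,0]]
[[4,17],[11,19],[13,15],[19,14],[28,20],[29,14],[34,7],[39,0],[47,7],[49,0]]
[[4,17],[11,19],[13,15],[19,14],[28,20],[29,14],[34,7],[39,0],[47,7],[49,0]]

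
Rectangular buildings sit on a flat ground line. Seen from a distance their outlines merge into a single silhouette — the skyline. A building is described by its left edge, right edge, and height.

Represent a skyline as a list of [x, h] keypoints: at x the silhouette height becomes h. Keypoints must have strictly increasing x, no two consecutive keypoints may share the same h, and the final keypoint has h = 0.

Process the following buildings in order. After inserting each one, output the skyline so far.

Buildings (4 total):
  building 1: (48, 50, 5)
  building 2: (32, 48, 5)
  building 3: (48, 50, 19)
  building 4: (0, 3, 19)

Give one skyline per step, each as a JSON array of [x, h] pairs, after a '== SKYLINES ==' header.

== SKYLINES ==
[[48,5],[50,0]]
[[32,5],[50,0]]
[[32,5],[48,19],[50,0]]
[[0,19],[3,0],[32,5],[48,19],[50,0]]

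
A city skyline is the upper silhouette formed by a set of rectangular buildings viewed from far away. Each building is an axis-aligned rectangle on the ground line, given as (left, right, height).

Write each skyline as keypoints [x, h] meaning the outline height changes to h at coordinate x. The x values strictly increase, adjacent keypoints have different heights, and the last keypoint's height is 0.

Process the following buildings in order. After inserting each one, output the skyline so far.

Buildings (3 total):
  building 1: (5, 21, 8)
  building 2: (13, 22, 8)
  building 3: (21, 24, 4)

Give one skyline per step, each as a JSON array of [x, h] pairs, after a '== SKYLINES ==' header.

== SKYLINES ==
[[5,8],[21,0]]
[[5,8],[22,0]]
[[5,8],[22,4],[24,0]]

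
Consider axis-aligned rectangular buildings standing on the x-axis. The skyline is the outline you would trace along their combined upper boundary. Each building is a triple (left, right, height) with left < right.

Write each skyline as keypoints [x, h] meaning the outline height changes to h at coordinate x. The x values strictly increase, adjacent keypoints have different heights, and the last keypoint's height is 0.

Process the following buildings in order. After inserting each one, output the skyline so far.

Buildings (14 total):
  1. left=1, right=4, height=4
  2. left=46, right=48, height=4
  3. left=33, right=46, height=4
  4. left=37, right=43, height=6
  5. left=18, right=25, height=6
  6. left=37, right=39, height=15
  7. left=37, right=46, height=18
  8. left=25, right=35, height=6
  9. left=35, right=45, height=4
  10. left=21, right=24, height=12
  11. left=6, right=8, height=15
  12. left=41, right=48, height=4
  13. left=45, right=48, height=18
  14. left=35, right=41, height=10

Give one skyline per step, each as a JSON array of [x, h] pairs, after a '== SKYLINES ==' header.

== SKYLINES ==
[[1,4],[4,0]]
[[1,4],[4,0],[46,4],[48,0]]
[[1,4],[4,0],[33,4],[48,0]]
[[1,4],[4,0],[33,4],[37,6],[43,4],[48,0]]
[[1,4],[4,0],[18,6],[25,0],[33,4],[37,6],[43,4],[48,0]]
[[1,4],[4,0],[18,6],[25,0],[33,4],[37,15],[39,6],[43,4],[48,0]]
[[1,4],[4,0],[18,6],[25,0],[33,4],[37,18],[46,4],[48,0]]
[[1,4],[4,0],[18,6],[35,4],[37,18],[46,4],[48,0]]
[[1,4],[4,0],[18,6],[35,4],[37,18],[46,4],[48,0]]
[[1,4],[4,0],[18,6],[21,12],[24,6],[35,4],[37,18],[46,4],[48,0]]
[[1,4],[4,0],[6,15],[8,0],[18,6],[21,12],[24,6],[35,4],[37,18],[46,4],[48,0]]
[[1,4],[4,0],[6,15],[8,0],[18,6],[21,12],[24,6],[35,4],[37,18],[46,4],[48,0]]
[[1,4],[4,0],[6,15],[8,0],[18,6],[21,12],[24,6],[35,4],[37,18],[48,0]]
[[1,4],[4,0],[6,15],[8,0],[18,6],[21,12],[24,6],[35,10],[37,18],[48,0]]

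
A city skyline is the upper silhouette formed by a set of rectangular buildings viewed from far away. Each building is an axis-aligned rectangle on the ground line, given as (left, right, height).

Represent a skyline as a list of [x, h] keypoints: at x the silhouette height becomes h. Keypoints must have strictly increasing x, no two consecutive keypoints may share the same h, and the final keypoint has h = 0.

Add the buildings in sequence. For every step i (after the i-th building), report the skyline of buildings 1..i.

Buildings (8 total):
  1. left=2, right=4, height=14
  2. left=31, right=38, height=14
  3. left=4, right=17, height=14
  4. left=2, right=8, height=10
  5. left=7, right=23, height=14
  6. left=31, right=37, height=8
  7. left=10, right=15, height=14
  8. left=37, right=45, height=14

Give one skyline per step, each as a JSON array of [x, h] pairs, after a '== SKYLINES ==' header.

== SKYLINES ==
[[2,14],[4,0]]
[[2,14],[4,0],[31,14],[38,0]]
[[2,14],[17,0],[31,14],[38,0]]
[[2,14],[17,0],[31,14],[38,0]]
[[2,14],[23,0],[31,14],[38,0]]
[[2,14],[23,0],[31,14],[38,0]]
[[2,14],[23,0],[31,14],[38,0]]
[[2,14],[23,0],[31,14],[45,0]]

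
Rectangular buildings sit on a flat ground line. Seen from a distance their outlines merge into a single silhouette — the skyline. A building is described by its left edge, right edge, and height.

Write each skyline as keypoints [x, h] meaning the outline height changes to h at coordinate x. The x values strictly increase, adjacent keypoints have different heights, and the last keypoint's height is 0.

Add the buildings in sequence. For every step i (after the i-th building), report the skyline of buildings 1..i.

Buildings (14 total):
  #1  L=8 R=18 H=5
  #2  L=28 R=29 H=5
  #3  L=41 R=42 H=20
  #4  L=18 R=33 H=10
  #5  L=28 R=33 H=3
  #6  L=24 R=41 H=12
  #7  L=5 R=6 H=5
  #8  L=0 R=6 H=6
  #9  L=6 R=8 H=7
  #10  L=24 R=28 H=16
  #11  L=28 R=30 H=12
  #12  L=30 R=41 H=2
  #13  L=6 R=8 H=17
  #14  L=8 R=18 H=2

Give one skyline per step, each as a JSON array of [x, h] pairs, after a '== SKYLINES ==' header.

== SKYLINES ==
[[8,5],[18,0]]
[[8,5],[18,0],[28,5],[29,0]]
[[8,5],[18,0],[28,5],[29,0],[41,20],[42,0]]
[[8,5],[18,10],[33,0],[41,20],[42,0]]
[[8,5],[18,10],[33,0],[41,20],[42,0]]
[[8,5],[18,10],[24,12],[41,20],[42,0]]
[[5,5],[6,0],[8,5],[18,10],[24,12],[41,20],[42,0]]
[[0,6],[6,0],[8,5],[18,10],[24,12],[41,20],[42,0]]
[[0,6],[6,7],[8,5],[18,10],[24,12],[41,20],[42,0]]
[[0,6],[6,7],[8,5],[18,10],[24,16],[28,12],[41,20],[42,0]]
[[0,6],[6,7],[8,5],[18,10],[24,16],[28,12],[41,20],[42,0]]
[[0,6],[6,7],[8,5],[18,10],[24,16],[28,12],[41,20],[42,0]]
[[0,6],[6,17],[8,5],[18,10],[24,16],[28,12],[41,20],[42,0]]
[[0,6],[6,17],[8,5],[18,10],[24,16],[28,12],[41,20],[42,0]]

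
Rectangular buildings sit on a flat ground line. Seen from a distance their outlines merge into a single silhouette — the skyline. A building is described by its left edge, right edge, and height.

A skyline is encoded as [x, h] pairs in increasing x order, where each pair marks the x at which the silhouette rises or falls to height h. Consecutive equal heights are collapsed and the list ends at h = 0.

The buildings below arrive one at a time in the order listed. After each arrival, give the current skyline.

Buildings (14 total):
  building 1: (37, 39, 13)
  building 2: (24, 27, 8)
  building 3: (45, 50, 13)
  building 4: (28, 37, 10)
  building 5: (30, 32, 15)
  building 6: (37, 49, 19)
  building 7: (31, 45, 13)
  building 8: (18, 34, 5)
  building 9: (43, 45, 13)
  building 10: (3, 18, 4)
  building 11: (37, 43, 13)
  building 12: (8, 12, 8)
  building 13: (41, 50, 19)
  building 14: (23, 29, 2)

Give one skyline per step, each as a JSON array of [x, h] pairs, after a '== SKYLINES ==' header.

== SKYLINES ==
[[37,13],[39,0]]
[[24,8],[27,0],[37,13],[39,0]]
[[24,8],[27,0],[37,13],[39,0],[45,13],[50,0]]
[[24,8],[27,0],[28,10],[37,13],[39,0],[45,13],[50,0]]
[[24,8],[27,0],[28,10],[30,15],[32,10],[37,13],[39,0],[45,13],[50,0]]
[[24,8],[27,0],[28,10],[30,15],[32,10],[37,19],[49,13],[50,0]]
[[24,8],[27,0],[28,10],[30,15],[32,13],[37,19],[49,13],[50,0]]
[[18,5],[24,8],[27,5],[28,10],[30,15],[32,13],[37,19],[49,13],[50,0]]
[[18,5],[24,8],[27,5],[28,10],[30,15],[32,13],[37,19],[49,13],[50,0]]
[[3,4],[18,5],[24,8],[27,5],[28,10],[30,15],[32,13],[37,19],[49,13],[50,0]]
[[3,4],[18,5],[24,8],[27,5],[28,10],[30,15],[32,13],[37,19],[49,13],[50,0]]
[[3,4],[8,8],[12,4],[18,5],[24,8],[27,5],[28,10],[30,15],[32,13],[37,19],[49,13],[50,0]]
[[3,4],[8,8],[12,4],[18,5],[24,8],[27,5],[28,10],[30,15],[32,13],[37,19],[50,0]]
[[3,4],[8,8],[12,4],[18,5],[24,8],[27,5],[28,10],[30,15],[32,13],[37,19],[50,0]]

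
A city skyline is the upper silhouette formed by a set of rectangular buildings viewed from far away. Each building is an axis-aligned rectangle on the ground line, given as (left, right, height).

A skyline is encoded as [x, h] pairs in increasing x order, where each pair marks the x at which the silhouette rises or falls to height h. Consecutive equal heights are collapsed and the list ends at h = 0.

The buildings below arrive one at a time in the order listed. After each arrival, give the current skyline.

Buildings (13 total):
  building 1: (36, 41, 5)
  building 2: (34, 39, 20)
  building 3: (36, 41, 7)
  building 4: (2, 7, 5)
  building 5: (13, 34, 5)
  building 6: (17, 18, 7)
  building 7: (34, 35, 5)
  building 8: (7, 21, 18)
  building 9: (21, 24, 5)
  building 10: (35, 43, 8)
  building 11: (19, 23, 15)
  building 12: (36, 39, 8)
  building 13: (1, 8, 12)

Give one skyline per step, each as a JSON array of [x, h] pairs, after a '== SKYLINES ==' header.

== SKYLINES ==
[[36,5],[41,0]]
[[34,20],[39,5],[41,0]]
[[34,20],[39,7],[41,0]]
[[2,5],[7,0],[34,20],[39,7],[41,0]]
[[2,5],[7,0],[13,5],[34,20],[39,7],[41,0]]
[[2,5],[7,0],[13,5],[17,7],[18,5],[34,20],[39,7],[41,0]]
[[2,5],[7,0],[13,5],[17,7],[18,5],[34,20],[39,7],[41,0]]
[[2,5],[7,18],[21,5],[34,20],[39,7],[41,0]]
[[2,5],[7,18],[21,5],[34,20],[39,7],[41,0]]
[[2,5],[7,18],[21,5],[34,20],[39,8],[43,0]]
[[2,5],[7,18],[21,15],[23,5],[34,20],[39,8],[43,0]]
[[2,5],[7,18],[21,15],[23,5],[34,20],[39,8],[43,0]]
[[1,12],[7,18],[21,15],[23,5],[34,20],[39,8],[43,0]]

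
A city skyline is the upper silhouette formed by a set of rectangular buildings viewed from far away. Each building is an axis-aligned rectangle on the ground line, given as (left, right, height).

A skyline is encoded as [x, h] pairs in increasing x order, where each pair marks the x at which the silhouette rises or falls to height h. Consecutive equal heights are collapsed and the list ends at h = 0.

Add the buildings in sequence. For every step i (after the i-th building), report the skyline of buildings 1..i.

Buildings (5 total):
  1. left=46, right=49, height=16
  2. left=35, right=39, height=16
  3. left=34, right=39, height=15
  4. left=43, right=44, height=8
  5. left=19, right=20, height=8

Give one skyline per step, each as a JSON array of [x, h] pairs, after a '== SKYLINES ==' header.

== SKYLINES ==
[[46,16],[49,0]]
[[35,16],[39,0],[46,16],[49,0]]
[[34,15],[35,16],[39,0],[46,16],[49,0]]
[[34,15],[35,16],[39,0],[43,8],[44,0],[46,16],[49,0]]
[[19,8],[20,0],[34,15],[35,16],[39,0],[43,8],[44,0],[46,16],[49,0]]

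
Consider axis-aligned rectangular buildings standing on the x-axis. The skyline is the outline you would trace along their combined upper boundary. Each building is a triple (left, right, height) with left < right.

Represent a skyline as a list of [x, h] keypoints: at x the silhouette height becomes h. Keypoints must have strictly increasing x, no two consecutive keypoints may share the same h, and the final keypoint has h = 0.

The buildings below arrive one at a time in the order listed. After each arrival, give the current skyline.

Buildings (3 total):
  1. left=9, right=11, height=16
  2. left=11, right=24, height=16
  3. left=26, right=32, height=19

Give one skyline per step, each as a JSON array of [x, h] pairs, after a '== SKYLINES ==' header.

== SKYLINES ==
[[9,16],[11,0]]
[[9,16],[24,0]]
[[9,16],[24,0],[26,19],[32,0]]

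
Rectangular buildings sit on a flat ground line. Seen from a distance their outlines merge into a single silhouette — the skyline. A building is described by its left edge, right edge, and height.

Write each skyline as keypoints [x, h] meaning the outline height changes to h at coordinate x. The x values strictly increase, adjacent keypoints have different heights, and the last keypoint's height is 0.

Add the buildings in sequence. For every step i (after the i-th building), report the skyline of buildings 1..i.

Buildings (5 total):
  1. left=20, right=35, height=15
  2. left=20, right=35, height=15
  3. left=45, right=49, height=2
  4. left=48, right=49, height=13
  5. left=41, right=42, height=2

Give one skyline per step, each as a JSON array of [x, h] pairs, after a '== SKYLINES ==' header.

== SKYLINES ==
[[20,15],[35,0]]
[[20,15],[35,0]]
[[20,15],[35,0],[45,2],[49,0]]
[[20,15],[35,0],[45,2],[48,13],[49,0]]
[[20,15],[35,0],[41,2],[42,0],[45,2],[48,13],[49,0]]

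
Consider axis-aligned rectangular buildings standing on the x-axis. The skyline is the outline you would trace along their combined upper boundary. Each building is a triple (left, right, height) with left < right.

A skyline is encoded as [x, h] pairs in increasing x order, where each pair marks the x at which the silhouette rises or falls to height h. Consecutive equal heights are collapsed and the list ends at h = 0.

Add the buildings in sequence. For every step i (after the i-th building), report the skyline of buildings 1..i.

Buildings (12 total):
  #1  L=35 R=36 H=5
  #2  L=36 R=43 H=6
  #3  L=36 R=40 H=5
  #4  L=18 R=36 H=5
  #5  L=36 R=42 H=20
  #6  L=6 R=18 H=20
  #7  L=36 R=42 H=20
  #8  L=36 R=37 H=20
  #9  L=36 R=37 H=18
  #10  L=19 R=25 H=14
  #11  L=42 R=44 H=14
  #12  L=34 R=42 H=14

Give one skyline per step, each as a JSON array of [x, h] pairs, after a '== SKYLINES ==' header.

== SKYLINES ==
[[35,5],[36,0]]
[[35,5],[36,6],[43,0]]
[[35,5],[36,6],[43,0]]
[[18,5],[36,6],[43,0]]
[[18,5],[36,20],[42,6],[43,0]]
[[6,20],[18,5],[36,20],[42,6],[43,0]]
[[6,20],[18,5],[36,20],[42,6],[43,0]]
[[6,20],[18,5],[36,20],[42,6],[43,0]]
[[6,20],[18,5],[36,20],[42,6],[43,0]]
[[6,20],[18,5],[19,14],[25,5],[36,20],[42,6],[43,0]]
[[6,20],[18,5],[19,14],[25,5],[36,20],[42,14],[44,0]]
[[6,20],[18,5],[19,14],[25,5],[34,14],[36,20],[42,14],[44,0]]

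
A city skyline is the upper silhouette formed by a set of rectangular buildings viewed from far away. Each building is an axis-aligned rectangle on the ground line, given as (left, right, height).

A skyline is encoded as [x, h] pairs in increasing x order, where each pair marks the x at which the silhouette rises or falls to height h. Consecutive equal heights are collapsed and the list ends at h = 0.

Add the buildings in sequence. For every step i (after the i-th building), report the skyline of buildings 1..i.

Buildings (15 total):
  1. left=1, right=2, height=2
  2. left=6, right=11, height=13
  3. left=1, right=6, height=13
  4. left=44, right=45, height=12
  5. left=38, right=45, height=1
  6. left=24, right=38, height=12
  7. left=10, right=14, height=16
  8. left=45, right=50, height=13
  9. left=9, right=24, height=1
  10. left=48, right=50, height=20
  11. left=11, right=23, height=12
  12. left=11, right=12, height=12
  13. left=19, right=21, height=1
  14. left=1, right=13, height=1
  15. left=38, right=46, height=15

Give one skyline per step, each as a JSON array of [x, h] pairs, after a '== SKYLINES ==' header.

== SKYLINES ==
[[1,2],[2,0]]
[[1,2],[2,0],[6,13],[11,0]]
[[1,13],[11,0]]
[[1,13],[11,0],[44,12],[45,0]]
[[1,13],[11,0],[38,1],[44,12],[45,0]]
[[1,13],[11,0],[24,12],[38,1],[44,12],[45,0]]
[[1,13],[10,16],[14,0],[24,12],[38,1],[44,12],[45,0]]
[[1,13],[10,16],[14,0],[24,12],[38,1],[44,12],[45,13],[50,0]]
[[1,13],[10,16],[14,1],[24,12],[38,1],[44,12],[45,13],[50,0]]
[[1,13],[10,16],[14,1],[24,12],[38,1],[44,12],[45,13],[48,20],[50,0]]
[[1,13],[10,16],[14,12],[23,1],[24,12],[38,1],[44,12],[45,13],[48,20],[50,0]]
[[1,13],[10,16],[14,12],[23,1],[24,12],[38,1],[44,12],[45,13],[48,20],[50,0]]
[[1,13],[10,16],[14,12],[23,1],[24,12],[38,1],[44,12],[45,13],[48,20],[50,0]]
[[1,13],[10,16],[14,12],[23,1],[24,12],[38,1],[44,12],[45,13],[48,20],[50,0]]
[[1,13],[10,16],[14,12],[23,1],[24,12],[38,15],[46,13],[48,20],[50,0]]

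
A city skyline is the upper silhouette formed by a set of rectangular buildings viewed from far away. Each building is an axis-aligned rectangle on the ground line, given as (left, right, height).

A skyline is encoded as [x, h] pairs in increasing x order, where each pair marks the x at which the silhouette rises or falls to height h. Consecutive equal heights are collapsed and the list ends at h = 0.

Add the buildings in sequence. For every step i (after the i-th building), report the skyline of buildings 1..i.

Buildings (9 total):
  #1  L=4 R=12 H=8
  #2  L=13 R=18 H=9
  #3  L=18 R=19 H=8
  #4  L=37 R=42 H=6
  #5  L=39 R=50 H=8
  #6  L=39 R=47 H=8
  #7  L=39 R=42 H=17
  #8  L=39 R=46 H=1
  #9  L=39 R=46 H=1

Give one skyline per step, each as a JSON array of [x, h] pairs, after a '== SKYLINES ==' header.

== SKYLINES ==
[[4,8],[12,0]]
[[4,8],[12,0],[13,9],[18,0]]
[[4,8],[12,0],[13,9],[18,8],[19,0]]
[[4,8],[12,0],[13,9],[18,8],[19,0],[37,6],[42,0]]
[[4,8],[12,0],[13,9],[18,8],[19,0],[37,6],[39,8],[50,0]]
[[4,8],[12,0],[13,9],[18,8],[19,0],[37,6],[39,8],[50,0]]
[[4,8],[12,0],[13,9],[18,8],[19,0],[37,6],[39,17],[42,8],[50,0]]
[[4,8],[12,0],[13,9],[18,8],[19,0],[37,6],[39,17],[42,8],[50,0]]
[[4,8],[12,0],[13,9],[18,8],[19,0],[37,6],[39,17],[42,8],[50,0]]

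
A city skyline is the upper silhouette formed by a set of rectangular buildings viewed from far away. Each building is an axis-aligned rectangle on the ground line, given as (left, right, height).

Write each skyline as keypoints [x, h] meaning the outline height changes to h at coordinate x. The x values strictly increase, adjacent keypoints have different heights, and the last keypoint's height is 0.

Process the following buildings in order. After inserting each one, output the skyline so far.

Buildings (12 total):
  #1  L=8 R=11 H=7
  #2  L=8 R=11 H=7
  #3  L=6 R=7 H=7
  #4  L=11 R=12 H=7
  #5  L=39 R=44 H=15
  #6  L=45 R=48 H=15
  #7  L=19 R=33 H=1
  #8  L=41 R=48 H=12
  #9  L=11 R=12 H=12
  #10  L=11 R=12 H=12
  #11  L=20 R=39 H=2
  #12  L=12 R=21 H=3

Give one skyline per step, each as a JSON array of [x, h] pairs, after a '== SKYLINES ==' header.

== SKYLINES ==
[[8,7],[11,0]]
[[8,7],[11,0]]
[[6,7],[7,0],[8,7],[11,0]]
[[6,7],[7,0],[8,7],[12,0]]
[[6,7],[7,0],[8,7],[12,0],[39,15],[44,0]]
[[6,7],[7,0],[8,7],[12,0],[39,15],[44,0],[45,15],[48,0]]
[[6,7],[7,0],[8,7],[12,0],[19,1],[33,0],[39,15],[44,0],[45,15],[48,0]]
[[6,7],[7,0],[8,7],[12,0],[19,1],[33,0],[39,15],[44,12],[45,15],[48,0]]
[[6,7],[7,0],[8,7],[11,12],[12,0],[19,1],[33,0],[39,15],[44,12],[45,15],[48,0]]
[[6,7],[7,0],[8,7],[11,12],[12,0],[19,1],[33,0],[39,15],[44,12],[45,15],[48,0]]
[[6,7],[7,0],[8,7],[11,12],[12,0],[19,1],[20,2],[39,15],[44,12],[45,15],[48,0]]
[[6,7],[7,0],[8,7],[11,12],[12,3],[21,2],[39,15],[44,12],[45,15],[48,0]]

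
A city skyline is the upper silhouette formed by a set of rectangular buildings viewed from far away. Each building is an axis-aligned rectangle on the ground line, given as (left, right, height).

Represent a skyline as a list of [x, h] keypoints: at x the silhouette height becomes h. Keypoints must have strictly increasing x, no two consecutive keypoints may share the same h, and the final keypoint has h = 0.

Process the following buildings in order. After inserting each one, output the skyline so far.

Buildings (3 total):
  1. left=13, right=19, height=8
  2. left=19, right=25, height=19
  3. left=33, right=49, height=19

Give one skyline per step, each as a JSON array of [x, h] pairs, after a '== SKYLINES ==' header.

== SKYLINES ==
[[13,8],[19,0]]
[[13,8],[19,19],[25,0]]
[[13,8],[19,19],[25,0],[33,19],[49,0]]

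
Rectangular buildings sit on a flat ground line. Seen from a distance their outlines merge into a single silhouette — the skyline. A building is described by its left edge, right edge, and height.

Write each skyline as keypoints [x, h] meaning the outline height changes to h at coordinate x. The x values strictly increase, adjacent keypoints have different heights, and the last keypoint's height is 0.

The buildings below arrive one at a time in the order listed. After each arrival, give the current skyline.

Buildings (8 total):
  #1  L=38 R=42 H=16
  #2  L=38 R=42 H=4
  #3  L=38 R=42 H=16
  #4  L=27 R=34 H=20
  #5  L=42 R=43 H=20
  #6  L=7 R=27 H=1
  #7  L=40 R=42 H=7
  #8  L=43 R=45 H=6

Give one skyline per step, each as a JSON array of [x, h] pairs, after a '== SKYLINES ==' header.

== SKYLINES ==
[[38,16],[42,0]]
[[38,16],[42,0]]
[[38,16],[42,0]]
[[27,20],[34,0],[38,16],[42,0]]
[[27,20],[34,0],[38,16],[42,20],[43,0]]
[[7,1],[27,20],[34,0],[38,16],[42,20],[43,0]]
[[7,1],[27,20],[34,0],[38,16],[42,20],[43,0]]
[[7,1],[27,20],[34,0],[38,16],[42,20],[43,6],[45,0]]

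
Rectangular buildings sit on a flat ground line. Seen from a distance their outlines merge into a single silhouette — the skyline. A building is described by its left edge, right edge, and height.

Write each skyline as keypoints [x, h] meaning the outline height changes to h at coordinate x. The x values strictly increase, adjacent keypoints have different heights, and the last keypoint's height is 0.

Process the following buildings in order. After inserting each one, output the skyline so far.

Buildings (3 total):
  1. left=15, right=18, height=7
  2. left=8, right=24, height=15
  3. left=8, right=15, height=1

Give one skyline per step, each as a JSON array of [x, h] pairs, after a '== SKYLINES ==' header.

== SKYLINES ==
[[15,7],[18,0]]
[[8,15],[24,0]]
[[8,15],[24,0]]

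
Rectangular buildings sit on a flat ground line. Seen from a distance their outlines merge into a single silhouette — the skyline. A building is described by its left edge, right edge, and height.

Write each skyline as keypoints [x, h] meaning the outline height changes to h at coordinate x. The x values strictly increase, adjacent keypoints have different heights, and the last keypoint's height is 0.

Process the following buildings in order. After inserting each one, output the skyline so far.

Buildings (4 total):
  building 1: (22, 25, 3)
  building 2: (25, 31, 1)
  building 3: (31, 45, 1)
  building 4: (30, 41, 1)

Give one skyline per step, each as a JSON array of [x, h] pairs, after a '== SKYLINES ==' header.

== SKYLINES ==
[[22,3],[25,0]]
[[22,3],[25,1],[31,0]]
[[22,3],[25,1],[45,0]]
[[22,3],[25,1],[45,0]]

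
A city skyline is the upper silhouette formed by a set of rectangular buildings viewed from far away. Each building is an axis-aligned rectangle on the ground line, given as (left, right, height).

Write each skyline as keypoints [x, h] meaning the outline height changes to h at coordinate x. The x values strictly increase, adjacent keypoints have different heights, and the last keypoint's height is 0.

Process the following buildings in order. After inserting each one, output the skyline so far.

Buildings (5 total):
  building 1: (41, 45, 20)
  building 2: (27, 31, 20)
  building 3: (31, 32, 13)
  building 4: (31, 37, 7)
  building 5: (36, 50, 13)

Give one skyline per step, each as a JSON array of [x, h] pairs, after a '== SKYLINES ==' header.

== SKYLINES ==
[[41,20],[45,0]]
[[27,20],[31,0],[41,20],[45,0]]
[[27,20],[31,13],[32,0],[41,20],[45,0]]
[[27,20],[31,13],[32,7],[37,0],[41,20],[45,0]]
[[27,20],[31,13],[32,7],[36,13],[41,20],[45,13],[50,0]]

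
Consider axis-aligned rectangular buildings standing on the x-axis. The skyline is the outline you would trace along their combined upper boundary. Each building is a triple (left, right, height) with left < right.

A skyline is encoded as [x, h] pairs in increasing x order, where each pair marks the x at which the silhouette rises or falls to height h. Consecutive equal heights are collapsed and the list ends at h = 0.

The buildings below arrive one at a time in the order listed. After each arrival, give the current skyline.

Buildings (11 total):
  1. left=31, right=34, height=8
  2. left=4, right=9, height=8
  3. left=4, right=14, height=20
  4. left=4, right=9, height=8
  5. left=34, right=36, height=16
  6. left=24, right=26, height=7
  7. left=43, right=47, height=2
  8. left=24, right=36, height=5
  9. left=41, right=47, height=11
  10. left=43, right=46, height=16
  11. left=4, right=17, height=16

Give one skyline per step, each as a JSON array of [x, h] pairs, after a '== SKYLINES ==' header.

== SKYLINES ==
[[31,8],[34,0]]
[[4,8],[9,0],[31,8],[34,0]]
[[4,20],[14,0],[31,8],[34,0]]
[[4,20],[14,0],[31,8],[34,0]]
[[4,20],[14,0],[31,8],[34,16],[36,0]]
[[4,20],[14,0],[24,7],[26,0],[31,8],[34,16],[36,0]]
[[4,20],[14,0],[24,7],[26,0],[31,8],[34,16],[36,0],[43,2],[47,0]]
[[4,20],[14,0],[24,7],[26,5],[31,8],[34,16],[36,0],[43,2],[47,0]]
[[4,20],[14,0],[24,7],[26,5],[31,8],[34,16],[36,0],[41,11],[47,0]]
[[4,20],[14,0],[24,7],[26,5],[31,8],[34,16],[36,0],[41,11],[43,16],[46,11],[47,0]]
[[4,20],[14,16],[17,0],[24,7],[26,5],[31,8],[34,16],[36,0],[41,11],[43,16],[46,11],[47,0]]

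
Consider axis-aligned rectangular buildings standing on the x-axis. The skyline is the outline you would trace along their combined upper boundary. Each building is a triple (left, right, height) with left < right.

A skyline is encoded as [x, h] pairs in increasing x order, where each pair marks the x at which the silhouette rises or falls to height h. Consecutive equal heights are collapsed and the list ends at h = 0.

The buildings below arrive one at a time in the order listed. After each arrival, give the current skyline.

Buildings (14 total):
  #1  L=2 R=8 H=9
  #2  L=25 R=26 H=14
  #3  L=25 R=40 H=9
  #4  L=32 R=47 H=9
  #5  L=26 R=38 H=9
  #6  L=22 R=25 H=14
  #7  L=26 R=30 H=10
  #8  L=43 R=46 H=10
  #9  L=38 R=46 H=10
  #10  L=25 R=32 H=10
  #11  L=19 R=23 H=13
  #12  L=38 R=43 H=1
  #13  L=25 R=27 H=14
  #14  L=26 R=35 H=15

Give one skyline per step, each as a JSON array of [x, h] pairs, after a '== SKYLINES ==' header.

== SKYLINES ==
[[2,9],[8,0]]
[[2,9],[8,0],[25,14],[26,0]]
[[2,9],[8,0],[25,14],[26,9],[40,0]]
[[2,9],[8,0],[25,14],[26,9],[47,0]]
[[2,9],[8,0],[25,14],[26,9],[47,0]]
[[2,9],[8,0],[22,14],[26,9],[47,0]]
[[2,9],[8,0],[22,14],[26,10],[30,9],[47,0]]
[[2,9],[8,0],[22,14],[26,10],[30,9],[43,10],[46,9],[47,0]]
[[2,9],[8,0],[22,14],[26,10],[30,9],[38,10],[46,9],[47,0]]
[[2,9],[8,0],[22,14],[26,10],[32,9],[38,10],[46,9],[47,0]]
[[2,9],[8,0],[19,13],[22,14],[26,10],[32,9],[38,10],[46,9],[47,0]]
[[2,9],[8,0],[19,13],[22,14],[26,10],[32,9],[38,10],[46,9],[47,0]]
[[2,9],[8,0],[19,13],[22,14],[27,10],[32,9],[38,10],[46,9],[47,0]]
[[2,9],[8,0],[19,13],[22,14],[26,15],[35,9],[38,10],[46,9],[47,0]]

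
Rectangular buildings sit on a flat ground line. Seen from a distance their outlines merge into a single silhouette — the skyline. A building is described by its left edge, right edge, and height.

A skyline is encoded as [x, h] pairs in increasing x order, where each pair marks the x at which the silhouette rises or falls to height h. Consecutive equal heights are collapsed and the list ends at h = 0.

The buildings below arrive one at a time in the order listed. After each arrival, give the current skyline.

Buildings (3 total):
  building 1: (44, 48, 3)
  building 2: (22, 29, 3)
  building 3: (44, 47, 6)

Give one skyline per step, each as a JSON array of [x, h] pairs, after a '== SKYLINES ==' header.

== SKYLINES ==
[[44,3],[48,0]]
[[22,3],[29,0],[44,3],[48,0]]
[[22,3],[29,0],[44,6],[47,3],[48,0]]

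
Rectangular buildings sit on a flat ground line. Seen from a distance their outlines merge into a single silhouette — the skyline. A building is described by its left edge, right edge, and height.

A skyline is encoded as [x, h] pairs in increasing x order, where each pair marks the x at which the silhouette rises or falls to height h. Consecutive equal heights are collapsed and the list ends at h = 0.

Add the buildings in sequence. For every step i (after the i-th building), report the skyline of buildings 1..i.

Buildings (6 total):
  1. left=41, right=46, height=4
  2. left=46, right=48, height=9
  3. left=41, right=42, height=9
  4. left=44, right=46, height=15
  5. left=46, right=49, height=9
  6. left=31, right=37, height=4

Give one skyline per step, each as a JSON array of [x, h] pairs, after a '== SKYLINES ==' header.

== SKYLINES ==
[[41,4],[46,0]]
[[41,4],[46,9],[48,0]]
[[41,9],[42,4],[46,9],[48,0]]
[[41,9],[42,4],[44,15],[46,9],[48,0]]
[[41,9],[42,4],[44,15],[46,9],[49,0]]
[[31,4],[37,0],[41,9],[42,4],[44,15],[46,9],[49,0]]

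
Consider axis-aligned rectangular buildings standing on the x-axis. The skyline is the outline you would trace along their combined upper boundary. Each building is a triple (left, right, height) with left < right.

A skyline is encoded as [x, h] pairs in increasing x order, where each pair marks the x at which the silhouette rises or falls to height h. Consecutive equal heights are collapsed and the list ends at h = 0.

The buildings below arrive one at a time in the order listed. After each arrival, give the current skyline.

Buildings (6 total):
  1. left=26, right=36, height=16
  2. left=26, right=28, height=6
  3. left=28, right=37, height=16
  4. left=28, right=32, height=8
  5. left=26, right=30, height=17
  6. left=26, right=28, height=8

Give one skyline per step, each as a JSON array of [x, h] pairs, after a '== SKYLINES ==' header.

== SKYLINES ==
[[26,16],[36,0]]
[[26,16],[36,0]]
[[26,16],[37,0]]
[[26,16],[37,0]]
[[26,17],[30,16],[37,0]]
[[26,17],[30,16],[37,0]]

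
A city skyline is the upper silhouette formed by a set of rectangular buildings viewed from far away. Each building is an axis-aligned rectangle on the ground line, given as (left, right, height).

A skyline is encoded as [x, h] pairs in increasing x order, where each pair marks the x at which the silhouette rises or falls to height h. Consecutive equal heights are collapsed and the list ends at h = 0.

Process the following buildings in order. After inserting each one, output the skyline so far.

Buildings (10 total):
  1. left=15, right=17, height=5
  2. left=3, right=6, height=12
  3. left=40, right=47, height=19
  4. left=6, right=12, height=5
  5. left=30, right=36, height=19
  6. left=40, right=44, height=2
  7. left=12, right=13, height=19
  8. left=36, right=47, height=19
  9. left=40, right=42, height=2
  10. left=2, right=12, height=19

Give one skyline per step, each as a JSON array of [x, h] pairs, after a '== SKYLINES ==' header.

== SKYLINES ==
[[15,5],[17,0]]
[[3,12],[6,0],[15,5],[17,0]]
[[3,12],[6,0],[15,5],[17,0],[40,19],[47,0]]
[[3,12],[6,5],[12,0],[15,5],[17,0],[40,19],[47,0]]
[[3,12],[6,5],[12,0],[15,5],[17,0],[30,19],[36,0],[40,19],[47,0]]
[[3,12],[6,5],[12,0],[15,5],[17,0],[30,19],[36,0],[40,19],[47,0]]
[[3,12],[6,5],[12,19],[13,0],[15,5],[17,0],[30,19],[36,0],[40,19],[47,0]]
[[3,12],[6,5],[12,19],[13,0],[15,5],[17,0],[30,19],[47,0]]
[[3,12],[6,5],[12,19],[13,0],[15,5],[17,0],[30,19],[47,0]]
[[2,19],[13,0],[15,5],[17,0],[30,19],[47,0]]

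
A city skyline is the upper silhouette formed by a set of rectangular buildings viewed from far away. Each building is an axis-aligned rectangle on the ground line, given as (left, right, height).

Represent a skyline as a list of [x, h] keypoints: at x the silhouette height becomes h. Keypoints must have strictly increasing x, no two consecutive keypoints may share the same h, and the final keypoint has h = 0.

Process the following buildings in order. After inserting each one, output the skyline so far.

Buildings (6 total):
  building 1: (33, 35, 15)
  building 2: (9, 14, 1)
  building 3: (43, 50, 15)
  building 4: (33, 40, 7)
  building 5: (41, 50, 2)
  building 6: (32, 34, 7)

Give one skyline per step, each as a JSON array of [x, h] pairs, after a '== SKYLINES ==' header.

== SKYLINES ==
[[33,15],[35,0]]
[[9,1],[14,0],[33,15],[35,0]]
[[9,1],[14,0],[33,15],[35,0],[43,15],[50,0]]
[[9,1],[14,0],[33,15],[35,7],[40,0],[43,15],[50,0]]
[[9,1],[14,0],[33,15],[35,7],[40,0],[41,2],[43,15],[50,0]]
[[9,1],[14,0],[32,7],[33,15],[35,7],[40,0],[41,2],[43,15],[50,0]]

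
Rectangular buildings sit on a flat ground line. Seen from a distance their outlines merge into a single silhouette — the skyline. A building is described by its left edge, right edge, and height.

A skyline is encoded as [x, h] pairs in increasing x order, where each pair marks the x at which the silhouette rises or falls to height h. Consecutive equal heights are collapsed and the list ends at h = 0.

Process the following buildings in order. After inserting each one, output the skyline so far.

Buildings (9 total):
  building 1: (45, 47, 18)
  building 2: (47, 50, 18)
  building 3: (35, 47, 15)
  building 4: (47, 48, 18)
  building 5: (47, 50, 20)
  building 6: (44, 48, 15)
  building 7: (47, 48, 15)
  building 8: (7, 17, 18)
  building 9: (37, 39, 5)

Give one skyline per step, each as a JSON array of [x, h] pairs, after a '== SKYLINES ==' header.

== SKYLINES ==
[[45,18],[47,0]]
[[45,18],[50,0]]
[[35,15],[45,18],[50,0]]
[[35,15],[45,18],[50,0]]
[[35,15],[45,18],[47,20],[50,0]]
[[35,15],[45,18],[47,20],[50,0]]
[[35,15],[45,18],[47,20],[50,0]]
[[7,18],[17,0],[35,15],[45,18],[47,20],[50,0]]
[[7,18],[17,0],[35,15],[45,18],[47,20],[50,0]]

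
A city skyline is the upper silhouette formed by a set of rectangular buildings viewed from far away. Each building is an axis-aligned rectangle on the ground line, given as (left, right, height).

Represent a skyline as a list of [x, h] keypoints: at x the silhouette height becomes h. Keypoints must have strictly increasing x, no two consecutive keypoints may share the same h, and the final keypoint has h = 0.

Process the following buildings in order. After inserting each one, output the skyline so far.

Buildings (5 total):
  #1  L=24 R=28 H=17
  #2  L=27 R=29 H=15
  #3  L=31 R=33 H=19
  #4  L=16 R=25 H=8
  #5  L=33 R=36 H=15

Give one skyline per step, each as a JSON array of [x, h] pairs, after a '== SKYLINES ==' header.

== SKYLINES ==
[[24,17],[28,0]]
[[24,17],[28,15],[29,0]]
[[24,17],[28,15],[29,0],[31,19],[33,0]]
[[16,8],[24,17],[28,15],[29,0],[31,19],[33,0]]
[[16,8],[24,17],[28,15],[29,0],[31,19],[33,15],[36,0]]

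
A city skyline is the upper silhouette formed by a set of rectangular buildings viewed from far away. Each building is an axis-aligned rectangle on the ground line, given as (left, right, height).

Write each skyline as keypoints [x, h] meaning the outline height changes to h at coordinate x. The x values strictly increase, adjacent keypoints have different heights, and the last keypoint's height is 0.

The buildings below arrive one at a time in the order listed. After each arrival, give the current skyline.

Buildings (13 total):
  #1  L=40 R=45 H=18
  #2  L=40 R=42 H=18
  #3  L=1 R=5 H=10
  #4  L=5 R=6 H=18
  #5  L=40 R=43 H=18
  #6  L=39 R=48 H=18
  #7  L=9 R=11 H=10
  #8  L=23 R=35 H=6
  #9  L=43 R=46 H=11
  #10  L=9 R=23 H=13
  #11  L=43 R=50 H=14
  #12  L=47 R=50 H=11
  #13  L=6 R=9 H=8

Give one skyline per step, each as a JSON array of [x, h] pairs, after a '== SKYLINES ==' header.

== SKYLINES ==
[[40,18],[45,0]]
[[40,18],[45,0]]
[[1,10],[5,0],[40,18],[45,0]]
[[1,10],[5,18],[6,0],[40,18],[45,0]]
[[1,10],[5,18],[6,0],[40,18],[45,0]]
[[1,10],[5,18],[6,0],[39,18],[48,0]]
[[1,10],[5,18],[6,0],[9,10],[11,0],[39,18],[48,0]]
[[1,10],[5,18],[6,0],[9,10],[11,0],[23,6],[35,0],[39,18],[48,0]]
[[1,10],[5,18],[6,0],[9,10],[11,0],[23,6],[35,0],[39,18],[48,0]]
[[1,10],[5,18],[6,0],[9,13],[23,6],[35,0],[39,18],[48,0]]
[[1,10],[5,18],[6,0],[9,13],[23,6],[35,0],[39,18],[48,14],[50,0]]
[[1,10],[5,18],[6,0],[9,13],[23,6],[35,0],[39,18],[48,14],[50,0]]
[[1,10],[5,18],[6,8],[9,13],[23,6],[35,0],[39,18],[48,14],[50,0]]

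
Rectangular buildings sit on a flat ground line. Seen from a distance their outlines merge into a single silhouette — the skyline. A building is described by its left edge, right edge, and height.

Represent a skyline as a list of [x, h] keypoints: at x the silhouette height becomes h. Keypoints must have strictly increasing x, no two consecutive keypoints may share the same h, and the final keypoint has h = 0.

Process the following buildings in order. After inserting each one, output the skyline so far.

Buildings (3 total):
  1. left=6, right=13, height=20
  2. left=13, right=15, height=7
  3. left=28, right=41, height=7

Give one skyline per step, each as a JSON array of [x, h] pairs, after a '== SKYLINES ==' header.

== SKYLINES ==
[[6,20],[13,0]]
[[6,20],[13,7],[15,0]]
[[6,20],[13,7],[15,0],[28,7],[41,0]]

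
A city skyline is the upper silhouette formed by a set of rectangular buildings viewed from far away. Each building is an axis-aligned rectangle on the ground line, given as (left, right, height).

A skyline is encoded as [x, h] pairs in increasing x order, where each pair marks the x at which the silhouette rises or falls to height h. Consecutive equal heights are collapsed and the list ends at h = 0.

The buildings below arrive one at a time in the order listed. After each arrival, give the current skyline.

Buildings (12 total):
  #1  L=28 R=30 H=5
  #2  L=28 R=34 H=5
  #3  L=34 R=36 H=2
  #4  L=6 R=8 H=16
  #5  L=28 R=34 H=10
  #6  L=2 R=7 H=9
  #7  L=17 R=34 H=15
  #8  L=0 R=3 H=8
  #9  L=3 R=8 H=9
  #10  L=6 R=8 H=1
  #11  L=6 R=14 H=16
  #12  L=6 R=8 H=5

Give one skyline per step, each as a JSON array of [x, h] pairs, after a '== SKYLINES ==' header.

== SKYLINES ==
[[28,5],[30,0]]
[[28,5],[34,0]]
[[28,5],[34,2],[36,0]]
[[6,16],[8,0],[28,5],[34,2],[36,0]]
[[6,16],[8,0],[28,10],[34,2],[36,0]]
[[2,9],[6,16],[8,0],[28,10],[34,2],[36,0]]
[[2,9],[6,16],[8,0],[17,15],[34,2],[36,0]]
[[0,8],[2,9],[6,16],[8,0],[17,15],[34,2],[36,0]]
[[0,8],[2,9],[6,16],[8,0],[17,15],[34,2],[36,0]]
[[0,8],[2,9],[6,16],[8,0],[17,15],[34,2],[36,0]]
[[0,8],[2,9],[6,16],[14,0],[17,15],[34,2],[36,0]]
[[0,8],[2,9],[6,16],[14,0],[17,15],[34,2],[36,0]]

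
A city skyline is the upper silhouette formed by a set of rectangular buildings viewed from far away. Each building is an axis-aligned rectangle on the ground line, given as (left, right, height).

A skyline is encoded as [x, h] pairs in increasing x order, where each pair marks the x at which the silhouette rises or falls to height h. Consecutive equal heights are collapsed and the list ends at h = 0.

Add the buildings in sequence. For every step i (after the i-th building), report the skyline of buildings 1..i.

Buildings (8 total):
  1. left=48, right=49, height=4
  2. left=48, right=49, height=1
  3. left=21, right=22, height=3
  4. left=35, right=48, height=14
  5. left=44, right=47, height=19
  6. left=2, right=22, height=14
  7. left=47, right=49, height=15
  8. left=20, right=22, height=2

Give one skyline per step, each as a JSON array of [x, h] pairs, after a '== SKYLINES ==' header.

== SKYLINES ==
[[48,4],[49,0]]
[[48,4],[49,0]]
[[21,3],[22,0],[48,4],[49,0]]
[[21,3],[22,0],[35,14],[48,4],[49,0]]
[[21,3],[22,0],[35,14],[44,19],[47,14],[48,4],[49,0]]
[[2,14],[22,0],[35,14],[44,19],[47,14],[48,4],[49,0]]
[[2,14],[22,0],[35,14],[44,19],[47,15],[49,0]]
[[2,14],[22,0],[35,14],[44,19],[47,15],[49,0]]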